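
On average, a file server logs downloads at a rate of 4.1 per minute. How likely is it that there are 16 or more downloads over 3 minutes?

0.1781

Over the interval, μ = 4.1 × 3 = 12.3 (3 minutes).
P(N ≥ 16) = 1 − P(N ≤ 15) = 1 − Σ_{j=0}^{15} e^(−μ) μ^j/j! ≈ 0.1781.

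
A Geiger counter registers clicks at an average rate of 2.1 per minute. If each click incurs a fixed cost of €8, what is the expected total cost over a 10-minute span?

€168

E[N] = 2.1 × 10 = 21 (a 10-minute span = 10 minutes); E[cost] = 21 × €8 = €168.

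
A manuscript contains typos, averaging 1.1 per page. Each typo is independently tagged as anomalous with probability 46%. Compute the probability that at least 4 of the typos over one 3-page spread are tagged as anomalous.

0.0679

Thinning: the typos that are tagged as anomalous themselves form a Poisson process with rate 0.46 × 1.1 = 0.506 per page.
Over the interval, μ = 0.506 × 3 = 1.518 (a 3-page spread = 3 pages).
P(N ≥ 4) = 1 − P(N ≤ 3) ≈ 0.0679.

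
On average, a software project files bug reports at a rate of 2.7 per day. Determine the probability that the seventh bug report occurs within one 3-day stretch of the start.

0.6987

Over the interval, μ = 2.7 × 3 = 8.1 (a 3-day stretch = 3 days).
The seventh arrival falls in the interval iff at least 7 events occur there: P(S_7 ≤ t) = P(N ≥ 7) = 1 − P(N ≤ 6) ≈ 0.6987.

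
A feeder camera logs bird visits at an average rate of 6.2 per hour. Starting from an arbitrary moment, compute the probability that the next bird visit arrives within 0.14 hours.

Inter-arrival times are exponential with rate λ = 6.2 per hour.
P(T ≤ 0.14) = 1 − e^(−λt) = 1 − e^(−6.2 × 0.14) = 1 − e^(−0.868) ≈ 0.5802.

0.5802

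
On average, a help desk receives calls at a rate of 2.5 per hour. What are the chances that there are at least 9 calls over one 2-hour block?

Over the interval, μ = 2.5 × 2 = 5 (a 2-hour block = 2 hours).
P(N ≥ 9) = 1 − P(N ≤ 8) = 1 − Σ_{j=0}^{8} e^(−μ) μ^j/j! ≈ 0.0681.

0.0681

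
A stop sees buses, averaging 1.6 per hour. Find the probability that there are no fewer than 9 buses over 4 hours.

0.1967

Over the interval, μ = 1.6 × 4 = 6.4 (4 hours).
P(N ≥ 9) = 1 − P(N ≤ 8) = 1 − Σ_{j=0}^{8} e^(−μ) μ^j/j! ≈ 0.1967.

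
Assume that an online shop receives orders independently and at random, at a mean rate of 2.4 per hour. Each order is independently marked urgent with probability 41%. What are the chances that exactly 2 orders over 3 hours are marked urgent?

Thinning: the orders that are marked urgent themselves form a Poisson process with rate 0.41 × 2.4 = 0.984 per hour.
Over the interval, μ = 0.984 × 3 = 2.952 (3 hours).
P(N = 2) = e^(−2.952) · 2.952^2/2! ≈ 0.2276.

0.2276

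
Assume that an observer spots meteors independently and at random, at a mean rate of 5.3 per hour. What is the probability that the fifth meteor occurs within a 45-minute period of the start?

0.3663

Over the interval, μ = 5.3 × 0.75 = 3.975 (a 45-minute period = 0.75 hours).
The fifth arrival falls in the interval iff at least 5 events occur there: P(S_5 ≤ t) = P(N ≥ 5) = 1 − P(N ≤ 4) ≈ 0.3663.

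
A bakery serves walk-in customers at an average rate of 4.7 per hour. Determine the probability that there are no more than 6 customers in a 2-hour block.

Over the interval, μ = 4.7 × 2 = 9.4 (a 2-hour block = 2 hours).
P(N ≤ 6) = Σ_{j=0}^{6} e^(−μ) μ^j/j! ≈ 0.1727.

0.1727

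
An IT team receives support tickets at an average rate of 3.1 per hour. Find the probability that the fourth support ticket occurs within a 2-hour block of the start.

0.8658

Over the interval, μ = 3.1 × 2 = 6.2 (a 2-hour block = 2 hours).
The fourth arrival falls in the interval iff at least 4 events occur there: P(S_4 ≤ t) = P(N ≥ 4) = 1 − P(N ≤ 3) ≈ 0.8658.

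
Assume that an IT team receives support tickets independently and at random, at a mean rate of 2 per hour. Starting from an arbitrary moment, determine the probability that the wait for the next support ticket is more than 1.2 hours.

The wait for the next event is exponential with rate λ = 2 per hour.
P(T > 1.2) = e^(−λt) = e^(−2 × 1.2) = e^(−2.4) ≈ 0.0907.

0.0907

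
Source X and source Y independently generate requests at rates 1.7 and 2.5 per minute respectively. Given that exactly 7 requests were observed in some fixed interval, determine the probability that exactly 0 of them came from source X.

Given the total, each event is independently from source X with probability p = λ_X/(λ_X+λ_Y) = 1.7/4.2 ≈ 0.4048.
So K ~ Binomial(7, 1.7/4.2): P(K = 0) = C(7,0) · (1.7/4.2)^0 · (2.5/4.2)^7 ≈ 0.0265.

0.0265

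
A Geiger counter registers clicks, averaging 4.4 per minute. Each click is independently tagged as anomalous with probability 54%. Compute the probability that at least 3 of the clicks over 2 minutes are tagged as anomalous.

Thinning: the clicks that are tagged as anomalous themselves form a Poisson process with rate 0.54 × 4.4 = 2.376 per minute.
Over the interval, μ = 2.376 × 2 = 4.752 (2 minutes).
P(N ≥ 3) = 1 − P(N ≤ 2) ≈ 0.8528.

0.8528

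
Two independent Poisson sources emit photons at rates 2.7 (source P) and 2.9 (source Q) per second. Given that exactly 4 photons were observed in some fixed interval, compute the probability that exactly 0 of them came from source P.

Given the total, each event is independently from source P with probability p = λ_P/(λ_P+λ_Q) = 2.7/5.6 ≈ 0.4821.
So K ~ Binomial(4, 2.7/5.6): P(K = 0) = C(4,0) · (2.7/5.6)^0 · (2.9/5.6)^4 ≈ 0.0719.

0.0719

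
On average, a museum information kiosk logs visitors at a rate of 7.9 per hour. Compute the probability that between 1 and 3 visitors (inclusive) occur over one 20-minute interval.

0.6569

Over the interval, μ = 7.9 × 1/3 ≈ 2.63333 (a 20-minute interval = 1/3 hours).
P(1 ≤ N ≤ 3) = Σ_{j=1}^{3} e^(−2.63333) · 2.63333^j/j! ≈ 0.6569.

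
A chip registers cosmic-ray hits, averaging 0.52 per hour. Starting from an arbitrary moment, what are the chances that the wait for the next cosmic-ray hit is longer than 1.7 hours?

The wait for the next event is exponential with rate λ = 0.52 per hour.
P(T > 1.7) = e^(−λt) = e^(−0.52 × 1.7) = e^(−0.884) ≈ 0.4131.

0.4131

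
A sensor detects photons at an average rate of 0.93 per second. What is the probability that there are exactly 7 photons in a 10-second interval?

0.1091

Over the interval, μ = 0.93 × 10 = 9.3 (a 10-second interval = 10 seconds).
P(N = 7) = e^(−μ) μ^7/7! = e^(−9.3) · 9.3^7/5040 ≈ 0.1091.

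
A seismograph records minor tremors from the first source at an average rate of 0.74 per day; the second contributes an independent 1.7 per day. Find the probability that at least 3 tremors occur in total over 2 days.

Independent Poisson processes superpose: combined rate λ = 0.74 + 1.7 = 2.44 per day.
Over the interval, μ = 2.44 × 2 = 4.88 (2 days).
P(N ≥ 3) = 1 − P(N ≤ 2) ≈ 0.8649.

0.8649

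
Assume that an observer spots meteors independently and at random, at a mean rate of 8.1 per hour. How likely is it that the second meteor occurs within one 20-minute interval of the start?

Over the interval, μ = 8.1 × 1/3 = 2.7 (a 20-minute interval = 1/3 hours).
The second arrival falls in the interval iff at least 2 events occur there: P(S_2 ≤ t) = P(N ≥ 2) = 1 − P(N ≤ 1) ≈ 0.7513.

0.7513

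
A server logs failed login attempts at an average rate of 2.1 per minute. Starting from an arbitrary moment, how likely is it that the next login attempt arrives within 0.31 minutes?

Inter-arrival times are exponential with rate λ = 2.1 per minute.
P(T ≤ 0.31) = 1 − e^(−λt) = 1 − e^(−2.1 × 0.31) = 1 − e^(−0.651) ≈ 0.4785.

0.4785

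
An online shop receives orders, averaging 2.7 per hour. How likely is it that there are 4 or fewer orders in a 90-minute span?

0.6191

Over the interval, μ = 2.7 × 1.5 = 4.05 (a 90-minute span = 1.5 hours).
P(N ≤ 4) = Σ_{j=0}^{4} e^(−μ) μ^j/j! ≈ 0.6191.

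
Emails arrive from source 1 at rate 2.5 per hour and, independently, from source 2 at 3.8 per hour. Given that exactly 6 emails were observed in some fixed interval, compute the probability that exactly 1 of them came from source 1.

Given the total, each event is independently from source 1 with probability p = λ_1/(λ_1+λ_2) = 2.5/6.3 ≈ 0.3968.
So K ~ Binomial(6, 2.5/6.3): P(K = 1) = C(6,1) · (2.5/6.3)^1 · (3.8/6.3)^5 ≈ 0.1901.

0.1901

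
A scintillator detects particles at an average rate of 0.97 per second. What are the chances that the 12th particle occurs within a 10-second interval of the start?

0.2697

Over the interval, μ = 0.97 × 10 = 9.7 (a 10-second interval = 10 seconds).
The 12th arrival falls in the interval iff at least 12 events occur there: P(S_12 ≤ t) = P(N ≥ 12) = 1 − P(N ≤ 11) ≈ 0.2697.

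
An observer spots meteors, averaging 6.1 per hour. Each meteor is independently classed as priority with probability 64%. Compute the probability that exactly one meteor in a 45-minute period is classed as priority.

Thinning: the meteors that are classed as priority themselves form a Poisson process with rate 0.64 × 6.1 = 3.904 per hour.
Over the interval, μ = 3.904 × 0.75 = 2.928 (a 45-minute period = 0.75 hours).
P(N = 1) = e^(−2.928) · 2.928^1/1! ≈ 0.1567.

0.1567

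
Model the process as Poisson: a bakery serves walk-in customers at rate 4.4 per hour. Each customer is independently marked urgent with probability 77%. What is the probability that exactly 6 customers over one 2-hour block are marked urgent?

0.1534

Thinning: the customers that are marked urgent themselves form a Poisson process with rate 0.77 × 4.4 = 3.388 per hour.
Over the interval, μ = 3.388 × 2 = 6.776 (a 2-hour block = 2 hours).
P(N = 6) = e^(−6.776) · 6.776^6/6! ≈ 0.1534.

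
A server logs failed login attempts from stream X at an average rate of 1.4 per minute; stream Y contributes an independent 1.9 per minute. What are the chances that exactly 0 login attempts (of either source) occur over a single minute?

Independent Poisson processes superpose: combined rate λ = 1.4 + 1.9 = 3.3 per minute.
So μ = 3.3.
P(N = 0) = e^(−3.3) · 3.3^0/0! ≈ 0.0369.

0.0369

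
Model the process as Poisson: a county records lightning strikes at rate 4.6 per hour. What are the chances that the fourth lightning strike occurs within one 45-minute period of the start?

0.4525

Over the interval, μ = 4.6 × 0.75 = 3.45 (a 45-minute period = 0.75 hours).
The fourth arrival falls in the interval iff at least 4 events occur there: P(S_4 ≤ t) = P(N ≥ 4) = 1 − P(N ≤ 3) ≈ 0.4525.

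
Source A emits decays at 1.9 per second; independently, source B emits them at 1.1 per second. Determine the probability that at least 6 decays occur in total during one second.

Independent Poisson processes superpose: combined rate λ = 1.9 + 1.1 = 3 per second.
So μ = 3.
P(N ≥ 6) = 1 − P(N ≤ 5) ≈ 0.0839.

0.0839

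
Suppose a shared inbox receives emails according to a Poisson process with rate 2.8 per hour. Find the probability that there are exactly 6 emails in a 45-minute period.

0.0146

Over the interval, μ = 2.8 × 0.75 = 2.1 (a 45-minute period = 0.75 hours).
P(N = 6) = e^(−μ) μ^6/6! = e^(−2.1) · 2.1^6/720 ≈ 0.0146.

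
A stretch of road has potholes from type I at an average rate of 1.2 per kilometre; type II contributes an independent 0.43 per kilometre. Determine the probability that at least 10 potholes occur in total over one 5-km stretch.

Independent Poisson processes superpose: combined rate λ = 1.2 + 0.43 = 1.63 per kilometre.
Over the interval, μ = 1.63 × 5 = 8.15 (a 5-km stretch = 5 kilometres).
P(N ≥ 10) = 1 − P(N ≤ 9) ≈ 0.3022.

0.3022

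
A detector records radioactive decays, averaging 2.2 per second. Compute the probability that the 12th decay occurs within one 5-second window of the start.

Over the interval, μ = 2.2 × 5 = 11 (a 5-second window = 5 seconds).
The 12th arrival falls in the interval iff at least 12 events occur there: P(S_12 ≤ t) = P(N ≥ 12) = 1 − P(N ≤ 11) ≈ 0.4207.

0.4207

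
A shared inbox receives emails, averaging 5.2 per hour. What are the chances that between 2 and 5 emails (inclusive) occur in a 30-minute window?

0.6836

Over the interval, μ = 5.2 × 0.5 = 2.6 (a 30-minute window = 0.5 hours).
P(2 ≤ N ≤ 5) = Σ_{j=2}^{5} e^(−2.6) · 2.6^j/j! ≈ 0.6836.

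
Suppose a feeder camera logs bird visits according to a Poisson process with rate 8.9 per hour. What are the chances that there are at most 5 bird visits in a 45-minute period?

0.3441

Over the interval, μ = 8.9 × 0.75 = 6.675 (a 45-minute period = 0.75 hours).
P(N ≤ 5) = Σ_{j=0}^{5} e^(−μ) μ^j/j! ≈ 0.3441.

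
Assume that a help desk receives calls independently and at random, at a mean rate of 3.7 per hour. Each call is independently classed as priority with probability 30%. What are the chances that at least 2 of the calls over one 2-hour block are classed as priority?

Thinning: the calls that are classed as priority themselves form a Poisson process with rate 0.3 × 3.7 = 1.11 per hour.
Over the interval, μ = 1.11 × 2 = 2.22 (a 2-hour block = 2 hours).
P(N ≥ 2) = 1 − P(N ≤ 1) ≈ 0.6503.

0.6503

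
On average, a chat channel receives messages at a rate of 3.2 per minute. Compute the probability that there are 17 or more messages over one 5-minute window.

Over the interval, μ = 3.2 × 5 = 16 (a 5-minute window = 5 minutes).
P(N ≥ 17) = 1 − P(N ≤ 16) = 1 − Σ_{j=0}^{16} e^(−μ) μ^j/j! ≈ 0.4340.

0.4340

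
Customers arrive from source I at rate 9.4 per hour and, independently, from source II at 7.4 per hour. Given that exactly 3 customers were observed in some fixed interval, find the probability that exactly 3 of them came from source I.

Given the total, each event is independently from source I with probability p = λ_I/(λ_I+λ_II) = 9.4/16.8 ≈ 0.5595.
So K ~ Binomial(3, 9.4/16.8): P(K = 3) = C(3,3) · (9.4/16.8)^3 · (7.4/16.8)^0 ≈ 0.1752.

0.1752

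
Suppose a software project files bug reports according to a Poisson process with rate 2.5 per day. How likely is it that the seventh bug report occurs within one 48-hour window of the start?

Over the interval, μ = 2.5 × 2 = 5 (a 48-hour window = 2 days).
The seventh arrival falls in the interval iff at least 7 events occur there: P(S_7 ≤ t) = P(N ≥ 7) = 1 − P(N ≤ 6) ≈ 0.2378.

0.2378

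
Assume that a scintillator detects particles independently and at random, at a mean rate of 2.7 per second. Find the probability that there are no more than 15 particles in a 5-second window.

Over the interval, μ = 2.7 × 5 = 13.5 (a 5-second window = 5 seconds).
P(N ≤ 15) = Σ_{j=0}^{15} e^(−μ) μ^j/j! ≈ 0.7178.

0.7178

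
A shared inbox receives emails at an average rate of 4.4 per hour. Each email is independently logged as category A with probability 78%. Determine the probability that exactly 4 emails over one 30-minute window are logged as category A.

Thinning: the emails that are logged as category A themselves form a Poisson process with rate 0.78 × 4.4 = 3.432 per hour.
Over the interval, μ = 3.432 × 0.5 = 1.716 (a 30-minute window = 0.5 hours).
P(N = 4) = e^(−1.716) · 1.716^4/4! ≈ 0.0650.

0.0650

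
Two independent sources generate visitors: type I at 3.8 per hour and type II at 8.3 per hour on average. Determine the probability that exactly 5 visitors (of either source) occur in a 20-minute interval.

0.1576

Independent Poisson processes superpose: combined rate λ = 3.8 + 8.3 = 12.1 per hour.
Over the interval, μ = 12.1 × 1/3 ≈ 4.03333 (a 20-minute interval = 1/3 hours).
P(N = 5) = e^(−4.03333) · 4.03333^5/5! ≈ 0.1576.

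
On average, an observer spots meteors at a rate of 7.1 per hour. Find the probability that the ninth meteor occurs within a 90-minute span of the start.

0.7355

Over the interval, μ = 7.1 × 1.5 = 10.65 (a 90-minute span = 1.5 hours).
The ninth arrival falls in the interval iff at least 9 events occur there: P(S_9 ≤ t) = P(N ≥ 9) = 1 − P(N ≤ 8) ≈ 0.7355.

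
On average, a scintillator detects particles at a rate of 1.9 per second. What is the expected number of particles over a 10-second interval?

E[N] = λt = 1.9 × 10 = 19 (a 10-second interval = 10 seconds).

19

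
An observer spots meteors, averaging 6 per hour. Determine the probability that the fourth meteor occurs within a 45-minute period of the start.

0.6577

Over the interval, μ = 6 × 0.75 = 4.5 (a 45-minute period = 0.75 hours).
The fourth arrival falls in the interval iff at least 4 events occur there: P(S_4 ≤ t) = P(N ≥ 4) = 1 − P(N ≤ 3) ≈ 0.6577.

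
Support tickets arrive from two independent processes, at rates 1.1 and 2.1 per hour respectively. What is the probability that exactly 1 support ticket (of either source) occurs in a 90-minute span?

Independent Poisson processes superpose: combined rate λ = 1.1 + 2.1 = 3.2 per hour.
Over the interval, μ = 3.2 × 1.5 = 4.8 (a 90-minute span = 1.5 hours).
P(N = 1) = e^(−4.8) · 4.8^1/1! ≈ 0.0395.

0.0395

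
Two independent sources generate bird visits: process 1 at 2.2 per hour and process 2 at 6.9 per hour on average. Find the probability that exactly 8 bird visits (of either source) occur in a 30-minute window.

0.0481

Independent Poisson processes superpose: combined rate λ = 2.2 + 6.9 = 9.1 per hour.
Over the interval, μ = 9.1 × 0.5 = 4.55 (a 30-minute window = 0.5 hours).
P(N = 8) = e^(−4.55) · 4.55^8/8! ≈ 0.0481.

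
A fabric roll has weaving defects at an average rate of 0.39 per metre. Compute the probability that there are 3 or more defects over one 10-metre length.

Over the interval, μ = 0.39 × 10 = 3.9 (a 10-metre length = 10 metres).
P(N ≥ 3) = 1 − P(N ≤ 2) = 1 − Σ_{j=0}^{2} e^(−μ) μ^j/j! ≈ 0.7469.

0.7469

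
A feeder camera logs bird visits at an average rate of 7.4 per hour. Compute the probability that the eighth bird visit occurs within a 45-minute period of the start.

Over the interval, μ = 7.4 × 0.75 = 5.55 (a 45-minute period = 0.75 hours).
The eighth arrival falls in the interval iff at least 8 events occur there: P(S_8 ≤ t) = P(N ≥ 8) = 1 − P(N ≤ 7) ≈ 0.1967.

0.1967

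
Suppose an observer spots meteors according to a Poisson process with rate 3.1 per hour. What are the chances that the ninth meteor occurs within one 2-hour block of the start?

0.1741

Over the interval, μ = 3.1 × 2 = 6.2 (a 2-hour block = 2 hours).
The ninth arrival falls in the interval iff at least 9 events occur there: P(S_9 ≤ t) = P(N ≥ 9) = 1 − P(N ≤ 8) ≈ 0.1741.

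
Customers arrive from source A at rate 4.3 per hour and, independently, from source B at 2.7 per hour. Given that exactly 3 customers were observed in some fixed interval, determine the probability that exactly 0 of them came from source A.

Given the total, each event is independently from source A with probability p = λ_A/(λ_A+λ_B) = 4.3/7 ≈ 0.6143.
So K ~ Binomial(3, 4.3/7): P(K = 0) = C(3,0) · (4.3/7)^0 · (2.7/7)^3 ≈ 0.0574.

0.0574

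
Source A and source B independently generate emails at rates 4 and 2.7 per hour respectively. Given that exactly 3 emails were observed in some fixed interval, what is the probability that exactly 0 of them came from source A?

Given the total, each event is independently from source A with probability p = λ_A/(λ_A+λ_B) = 4/6.7 ≈ 0.5970.
So K ~ Binomial(3, 4/6.7): P(K = 0) = C(3,0) · (4/6.7)^0 · (2.7/6.7)^3 ≈ 0.0654.

0.0654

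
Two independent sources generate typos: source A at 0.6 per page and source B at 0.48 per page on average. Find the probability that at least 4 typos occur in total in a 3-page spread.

0.4064

Independent Poisson processes superpose: combined rate λ = 0.6 + 0.48 = 1.08 per page.
Over the interval, μ = 1.08 × 3 = 3.24 (a 3-page spread = 3 pages).
P(N ≥ 4) = 1 − P(N ≤ 3) ≈ 0.4064.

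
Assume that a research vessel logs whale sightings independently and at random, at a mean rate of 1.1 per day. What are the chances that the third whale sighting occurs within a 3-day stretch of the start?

Over the interval, μ = 1.1 × 3 = 3.3 (a 3-day stretch = 3 days).
The third arrival falls in the interval iff at least 3 events occur there: P(S_3 ≤ t) = P(N ≥ 3) = 1 − P(N ≤ 2) ≈ 0.6406.

0.6406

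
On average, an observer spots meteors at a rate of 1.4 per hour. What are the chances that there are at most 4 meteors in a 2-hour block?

Over the interval, μ = 1.4 × 2 = 2.8 (a 2-hour block = 2 hours).
P(N ≤ 4) = Σ_{j=0}^{4} e^(−μ) μ^j/j! ≈ 0.8477.

0.8477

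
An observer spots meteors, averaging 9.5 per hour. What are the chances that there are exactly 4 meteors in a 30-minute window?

Over the interval, μ = 9.5 × 0.5 = 4.75 (a 30-minute window = 0.5 hours).
P(N = 4) = e^(−μ) μ^4/4! = e^(−4.75) · 4.75^4/24 ≈ 0.1835.

0.1835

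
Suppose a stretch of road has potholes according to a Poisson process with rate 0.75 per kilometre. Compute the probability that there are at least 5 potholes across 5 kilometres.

0.3225

Over the interval, μ = 0.75 × 5 = 3.75 (5 kilometres).
P(N ≥ 5) = 1 − P(N ≤ 4) = 1 − Σ_{j=0}^{4} e^(−μ) μ^j/j! ≈ 0.3225.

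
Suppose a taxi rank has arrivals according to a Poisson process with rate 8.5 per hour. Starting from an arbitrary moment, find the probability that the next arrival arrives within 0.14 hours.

Inter-arrival times are exponential with rate λ = 8.5 per hour.
P(T ≤ 0.14) = 1 − e^(−λt) = 1 − e^(−8.5 × 0.14) = 1 − e^(−1.19) ≈ 0.6958.

0.6958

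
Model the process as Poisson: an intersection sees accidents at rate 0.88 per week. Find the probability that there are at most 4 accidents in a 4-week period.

0.7217

Over the interval, μ = 0.88 × 4 = 3.52 (a 4-week period = 4 weeks).
P(N ≤ 4) = Σ_{j=0}^{4} e^(−μ) μ^j/j! ≈ 0.7217.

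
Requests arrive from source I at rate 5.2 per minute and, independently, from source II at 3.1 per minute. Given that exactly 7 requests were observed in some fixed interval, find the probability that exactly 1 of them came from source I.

Given the total, each event is independently from source I with probability p = λ_I/(λ_I+λ_II) = 5.2/8.3 ≈ 0.6265.
So K ~ Binomial(7, 5.2/8.3): P(K = 1) = C(7,1) · (5.2/8.3)^1 · (3.1/8.3)^6 ≈ 0.0119.

0.0119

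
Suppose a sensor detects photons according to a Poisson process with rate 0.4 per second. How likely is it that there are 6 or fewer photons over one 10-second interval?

Over the interval, μ = 0.4 × 10 = 4 (a 10-second interval = 10 seconds).
P(N ≤ 6) = Σ_{j=0}^{6} e^(−μ) μ^j/j! ≈ 0.8893.

0.8893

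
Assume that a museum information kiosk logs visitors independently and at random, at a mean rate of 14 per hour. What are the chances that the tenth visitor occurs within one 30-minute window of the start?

0.1695

Over the interval, μ = 14 × 0.5 = 7 (a 30-minute window = 0.5 hours).
The tenth arrival falls in the interval iff at least 10 events occur there: P(S_10 ≤ t) = P(N ≥ 10) = 1 − P(N ≤ 9) ≈ 0.1695.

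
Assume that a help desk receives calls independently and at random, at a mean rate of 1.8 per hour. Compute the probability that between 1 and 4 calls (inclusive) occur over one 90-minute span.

0.7957

Over the interval, μ = 1.8 × 1.5 = 2.7 (a 90-minute span = 1.5 hours).
P(1 ≤ N ≤ 4) = Σ_{j=1}^{4} e^(−2.7) · 2.7^j/j! ≈ 0.7957.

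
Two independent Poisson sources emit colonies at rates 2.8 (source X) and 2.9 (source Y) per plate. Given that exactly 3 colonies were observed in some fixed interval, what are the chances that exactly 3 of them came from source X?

0.1185

Given the total, each event is independently from source X with probability p = λ_X/(λ_X+λ_Y) = 2.8/5.7 ≈ 0.4912.
So K ~ Binomial(3, 2.8/5.7): P(K = 3) = C(3,3) · (2.8/5.7)^3 · (2.9/5.7)^0 ≈ 0.1185.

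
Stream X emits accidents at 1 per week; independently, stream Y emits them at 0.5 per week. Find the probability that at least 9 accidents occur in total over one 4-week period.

Independent Poisson processes superpose: combined rate λ = 1 + 0.5 = 1.5 per week.
Over the interval, μ = 1.5 × 4 = 6 (a 4-week period = 4 weeks).
P(N ≥ 9) = 1 − P(N ≤ 8) ≈ 0.1528.

0.1528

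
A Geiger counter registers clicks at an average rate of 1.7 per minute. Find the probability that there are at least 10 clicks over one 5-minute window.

Over the interval, μ = 1.7 × 5 = 8.5 (a 5-minute window = 5 minutes).
P(N ≥ 10) = 1 − P(N ≤ 9) = 1 − Σ_{j=0}^{9} e^(−μ) μ^j/j! ≈ 0.3470.

0.3470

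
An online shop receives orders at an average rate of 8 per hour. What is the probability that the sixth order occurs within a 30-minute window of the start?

0.2149

Over the interval, μ = 8 × 0.5 = 4 (a 30-minute window = 0.5 hours).
The sixth arrival falls in the interval iff at least 6 events occur there: P(S_6 ≤ t) = P(N ≥ 6) = 1 − P(N ≤ 5) ≈ 0.2149.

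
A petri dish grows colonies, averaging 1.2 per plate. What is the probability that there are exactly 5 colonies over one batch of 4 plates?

Over the interval, μ = 1.2 × 4 = 4.8 (a batch of 4 plates = 4 plates).
P(N = 5) = e^(−μ) μ^5/5! = e^(−4.8) · 4.8^5/120 ≈ 0.1747.

0.1747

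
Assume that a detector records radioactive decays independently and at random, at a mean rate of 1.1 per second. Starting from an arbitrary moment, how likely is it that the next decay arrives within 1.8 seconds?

0.8619

Inter-arrival times are exponential with rate λ = 1.1 per second.
P(T ≤ 1.8) = 1 − e^(−λt) = 1 − e^(−1.1 × 1.8) = 1 − e^(−1.98) ≈ 0.8619.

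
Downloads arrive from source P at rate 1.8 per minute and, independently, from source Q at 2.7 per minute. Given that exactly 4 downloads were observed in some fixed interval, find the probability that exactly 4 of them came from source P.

0.0256

Given the total, each event is independently from source P with probability p = λ_P/(λ_P+λ_Q) = 1.8/4.5 = 0.4000.
So K ~ Binomial(4, 1.8/4.5): P(K = 4) = C(4,4) · (1.8/4.5)^4 · (2.7/4.5)^0 ≈ 0.0256.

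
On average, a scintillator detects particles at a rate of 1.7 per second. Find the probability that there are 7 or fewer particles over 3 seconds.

0.8560

Over the interval, μ = 1.7 × 3 = 5.1 (3 seconds).
P(N ≤ 7) = Σ_{j=0}^{7} e^(−μ) μ^j/j! ≈ 0.8560.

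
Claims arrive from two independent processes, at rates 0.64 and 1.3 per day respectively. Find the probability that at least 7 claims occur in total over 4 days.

Independent Poisson processes superpose: combined rate λ = 0.64 + 1.3 = 1.94 per day.
Over the interval, μ = 1.94 × 4 = 7.76 (4 days).
P(N ≥ 7) = 1 − P(N ≤ 6) ≈ 0.6564.

0.6564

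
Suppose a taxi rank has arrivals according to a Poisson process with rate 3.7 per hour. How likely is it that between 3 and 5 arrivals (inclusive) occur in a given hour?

With mean μ = 3.7 per hour,
P(3 ≤ N ≤ 5) = Σ_{j=3}^{5} e^(−3.7) · 3.7^j/j! ≈ 0.5447.

0.5447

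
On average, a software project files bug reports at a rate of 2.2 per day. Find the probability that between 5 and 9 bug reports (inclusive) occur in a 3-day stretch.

0.6559

Over the interval, μ = 2.2 × 3 = 6.6 (a 3-day stretch = 3 days).
P(5 ≤ N ≤ 9) = Σ_{j=5}^{9} e^(−6.6) · 6.6^j/j! ≈ 0.6559.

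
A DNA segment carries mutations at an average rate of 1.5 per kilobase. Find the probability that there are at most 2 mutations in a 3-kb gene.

0.1736

Over the interval, μ = 1.5 × 3 = 4.5 (a 3-kb gene = 3 kilobases).
P(N ≤ 2) = Σ_{j=0}^{2} e^(−μ) μ^j/j! ≈ 0.1736.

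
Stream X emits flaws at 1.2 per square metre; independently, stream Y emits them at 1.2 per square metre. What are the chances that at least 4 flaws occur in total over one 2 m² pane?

0.7058

Independent Poisson processes superpose: combined rate λ = 1.2 + 1.2 = 2.4 per square metre.
Over the interval, μ = 2.4 × 2 = 4.8 (a 2 m² pane = 2 square metres).
P(N ≥ 4) = 1 − P(N ≤ 3) ≈ 0.7058.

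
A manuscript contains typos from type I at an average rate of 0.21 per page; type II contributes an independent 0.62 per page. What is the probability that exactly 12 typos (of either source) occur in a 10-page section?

Independent Poisson processes superpose: combined rate λ = 0.21 + 0.62 = 0.83 per page.
Over the interval, μ = 0.83 × 10 = 8.3 (a 10-page section = 10 pages).
P(N = 12) = e^(−8.3) · 8.3^12/12! ≈ 0.0555.

0.0555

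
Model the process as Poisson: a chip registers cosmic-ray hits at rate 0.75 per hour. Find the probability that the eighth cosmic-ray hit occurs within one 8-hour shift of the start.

0.2560

Over the interval, μ = 0.75 × 8 = 6 (an 8-hour shift = 8 hours).
The eighth arrival falls in the interval iff at least 8 events occur there: P(S_8 ≤ t) = P(N ≥ 8) = 1 − P(N ≤ 7) ≈ 0.2560.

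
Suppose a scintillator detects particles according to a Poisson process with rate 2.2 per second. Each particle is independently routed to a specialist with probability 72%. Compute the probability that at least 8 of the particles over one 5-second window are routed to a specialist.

0.5358

Thinning: the particles that are routed to a specialist themselves form a Poisson process with rate 0.72 × 2.2 = 1.584 per second.
Over the interval, μ = 1.584 × 5 = 7.92 (a 5-second window = 5 seconds).
P(N ≥ 8) = 1 − P(N ≤ 7) ≈ 0.5358.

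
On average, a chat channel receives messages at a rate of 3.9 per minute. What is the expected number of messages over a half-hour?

E[N] = λt = 3.9 × 30 = 117 (a half-hour = 30 minutes).

117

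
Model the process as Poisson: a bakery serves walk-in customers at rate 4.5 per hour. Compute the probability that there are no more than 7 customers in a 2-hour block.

Over the interval, μ = 4.5 × 2 = 9 (a 2-hour block = 2 hours).
P(N ≤ 7) = Σ_{j=0}^{7} e^(−μ) μ^j/j! ≈ 0.3239.

0.3239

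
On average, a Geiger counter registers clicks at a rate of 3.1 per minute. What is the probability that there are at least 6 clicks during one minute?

0.0943

With mean μ = 3.1 per minute,
P(N ≥ 6) = 1 − P(N ≤ 5) = 1 − Σ_{j=0}^{5} e^(−μ) μ^j/j! ≈ 0.0943.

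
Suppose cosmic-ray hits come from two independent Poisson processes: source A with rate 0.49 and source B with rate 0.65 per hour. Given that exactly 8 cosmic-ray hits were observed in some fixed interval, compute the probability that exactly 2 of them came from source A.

Given the total, each event is independently from source A with probability p = λ_A/(λ_A+λ_B) = 0.49/1.14 ≈ 0.4298.
So K ~ Binomial(8, 0.49/1.14): P(K = 2) = C(8,2) · (0.49/1.14)^2 · (0.65/1.14)^6 ≈ 0.1777.

0.1777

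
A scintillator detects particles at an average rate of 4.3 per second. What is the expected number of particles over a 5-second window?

21.5

E[N] = λt = 4.3 × 5 = 21.5 (a 5-second window = 5 seconds).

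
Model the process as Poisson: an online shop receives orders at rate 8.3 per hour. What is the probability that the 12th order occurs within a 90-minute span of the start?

0.5888

Over the interval, μ = 8.3 × 1.5 = 12.45 (a 90-minute span = 1.5 hours).
The 12th arrival falls in the interval iff at least 12 events occur there: P(S_12 ≤ t) = P(N ≥ 12) = 1 − P(N ≤ 11) ≈ 0.5888.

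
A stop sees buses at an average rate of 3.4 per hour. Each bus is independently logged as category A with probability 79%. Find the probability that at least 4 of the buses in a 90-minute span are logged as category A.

0.5722

Thinning: the buses that are logged as category A themselves form a Poisson process with rate 0.79 × 3.4 = 2.686 per hour.
Over the interval, μ = 2.686 × 1.5 = 4.029 (a 90-minute span = 1.5 hours).
P(N ≥ 4) = 1 − P(N ≤ 3) ≈ 0.5722.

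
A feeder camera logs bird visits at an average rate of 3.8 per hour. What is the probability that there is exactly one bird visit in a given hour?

With mean μ = 3.8 per hour,
P(N = 1) = e^(−μ) μ^1/1! = e^(−3.8) · 3.8^1/1 ≈ 0.0850.

0.0850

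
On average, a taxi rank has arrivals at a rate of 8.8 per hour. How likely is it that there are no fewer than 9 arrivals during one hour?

0.5177

With mean μ = 8.8 per hour,
P(N ≥ 9) = 1 − P(N ≤ 8) = 1 − Σ_{j=0}^{8} e^(−μ) μ^j/j! ≈ 0.5177.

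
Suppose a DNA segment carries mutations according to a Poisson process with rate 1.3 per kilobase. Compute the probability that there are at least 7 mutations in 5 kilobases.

Over the interval, μ = 1.3 × 5 = 6.5 (5 kilobases).
P(N ≥ 7) = 1 − P(N ≤ 6) = 1 − Σ_{j=0}^{6} e^(−μ) μ^j/j! ≈ 0.4735.

0.4735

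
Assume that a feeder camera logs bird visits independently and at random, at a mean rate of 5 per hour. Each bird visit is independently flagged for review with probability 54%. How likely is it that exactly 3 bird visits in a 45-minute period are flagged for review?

0.1827

Thinning: the bird visits that are flagged for review themselves form a Poisson process with rate 0.54 × 5 = 2.7 per hour.
Over the interval, μ = 2.7 × 0.75 = 2.025 (a 45-minute period = 0.75 hours).
P(N = 3) = e^(−2.025) · 2.025^3/3! ≈ 0.1827.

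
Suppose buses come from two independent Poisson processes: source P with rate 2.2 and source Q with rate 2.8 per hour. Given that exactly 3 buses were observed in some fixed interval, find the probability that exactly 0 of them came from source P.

Given the total, each event is independently from source P with probability p = λ_P/(λ_P+λ_Q) = 2.2/5 = 0.4400.
So K ~ Binomial(3, 2.2/5): P(K = 0) = C(3,0) · (2.2/5)^0 · (2.8/5)^3 ≈ 0.1756.

0.1756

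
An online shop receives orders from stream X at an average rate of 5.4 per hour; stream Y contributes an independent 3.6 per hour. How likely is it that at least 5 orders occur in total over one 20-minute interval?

0.1847

Independent Poisson processes superpose: combined rate λ = 5.4 + 3.6 = 9 per hour.
Over the interval, μ = 9 × 1/3 = 3 (a 20-minute interval = 1/3 hours).
P(N ≥ 5) = 1 − P(N ≤ 4) ≈ 0.1847.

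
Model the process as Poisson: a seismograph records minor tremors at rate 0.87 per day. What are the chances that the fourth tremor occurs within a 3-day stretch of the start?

0.2662

Over the interval, μ = 0.87 × 3 = 2.61 (a 3-day stretch = 3 days).
The fourth arrival falls in the interval iff at least 4 events occur there: P(S_4 ≤ t) = P(N ≥ 4) = 1 − P(N ≤ 3) ≈ 0.2662.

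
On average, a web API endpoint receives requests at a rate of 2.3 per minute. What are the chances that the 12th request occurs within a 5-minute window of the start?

Over the interval, μ = 2.3 × 5 = 11.5 (a 5-minute window = 5 minutes).
The 12th arrival falls in the interval iff at least 12 events occur there: P(S_12 ≤ t) = P(N ≥ 12) = 1 − P(N ≤ 11) ≈ 0.4802.

0.4802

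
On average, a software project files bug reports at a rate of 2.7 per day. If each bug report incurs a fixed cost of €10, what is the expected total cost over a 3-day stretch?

€81

E[N] = 2.7 × 3 = 8.1 (a 3-day stretch = 3 days); E[cost] = 8.1 × €10 = €81.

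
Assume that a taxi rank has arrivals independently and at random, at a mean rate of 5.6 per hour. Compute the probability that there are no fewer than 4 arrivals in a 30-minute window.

Over the interval, μ = 5.6 × 0.5 = 2.8 (a 30-minute window = 0.5 hours).
P(N ≥ 4) = 1 − P(N ≤ 3) = 1 − Σ_{j=0}^{3} e^(−μ) μ^j/j! ≈ 0.3081.

0.3081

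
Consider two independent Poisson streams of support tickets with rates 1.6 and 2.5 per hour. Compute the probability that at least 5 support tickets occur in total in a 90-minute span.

Independent Poisson processes superpose: combined rate λ = 1.6 + 2.5 = 4.1 per hour.
Over the interval, μ = 4.1 × 1.5 = 6.15 (a 90-minute span = 1.5 hours).
P(N ≥ 5) = 1 − P(N ≤ 4) ≈ 0.7345.

0.7345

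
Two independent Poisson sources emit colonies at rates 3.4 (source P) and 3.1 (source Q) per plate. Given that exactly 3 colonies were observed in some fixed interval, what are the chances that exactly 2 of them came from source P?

0.3915

Given the total, each event is independently from source P with probability p = λ_P/(λ_P+λ_Q) = 3.4/6.5 ≈ 0.5231.
So K ~ Binomial(3, 3.4/6.5): P(K = 2) = C(3,2) · (3.4/6.5)^2 · (3.1/6.5)^1 ≈ 0.3915.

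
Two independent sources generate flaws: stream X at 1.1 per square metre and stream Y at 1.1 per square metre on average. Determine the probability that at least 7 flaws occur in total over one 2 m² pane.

0.1564

Independent Poisson processes superpose: combined rate λ = 1.1 + 1.1 = 2.2 per square metre.
Over the interval, μ = 2.2 × 2 = 4.4 (a 2 m² pane = 2 square metres).
P(N ≥ 7) = 1 − P(N ≤ 6) ≈ 0.1564.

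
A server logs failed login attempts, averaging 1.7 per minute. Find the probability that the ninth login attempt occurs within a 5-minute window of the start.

Over the interval, μ = 1.7 × 5 = 8.5 (a 5-minute window = 5 minutes).
The ninth arrival falls in the interval iff at least 9 events occur there: P(S_9 ≤ t) = P(N ≥ 9) = 1 − P(N ≤ 8) ≈ 0.4769.

0.4769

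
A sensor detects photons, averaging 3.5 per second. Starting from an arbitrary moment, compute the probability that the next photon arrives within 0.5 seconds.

Inter-arrival times are exponential with rate λ = 3.5 per second.
P(T ≤ 0.5) = 1 − e^(−λt) = 1 − e^(−3.5 × 0.5) = 1 − e^(−1.75) ≈ 0.8262.

0.8262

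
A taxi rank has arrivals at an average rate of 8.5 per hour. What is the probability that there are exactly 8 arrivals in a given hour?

With mean μ = 8.5 per hour,
P(N = 8) = e^(−μ) μ^8/8! = e^(−8.5) · 8.5^8/40320 ≈ 0.1375.

0.1375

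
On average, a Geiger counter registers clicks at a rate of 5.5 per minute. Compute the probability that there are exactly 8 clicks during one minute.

With mean μ = 5.5 per minute,
P(N = 8) = e^(−μ) μ^8/8! = e^(−5.5) · 5.5^8/40320 ≈ 0.0849.

0.0849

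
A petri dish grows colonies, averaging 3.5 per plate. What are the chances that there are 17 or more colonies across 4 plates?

0.2441

Over the interval, μ = 3.5 × 4 = 14 (4 plates).
P(N ≥ 17) = 1 − P(N ≤ 16) = 1 − Σ_{j=0}^{16} e^(−μ) μ^j/j! ≈ 0.2441.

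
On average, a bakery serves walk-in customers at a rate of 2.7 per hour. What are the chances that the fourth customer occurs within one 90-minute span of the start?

0.5762

Over the interval, μ = 2.7 × 1.5 = 4.05 (a 90-minute span = 1.5 hours).
The fourth arrival falls in the interval iff at least 4 events occur there: P(S_4 ≤ t) = P(N ≥ 4) = 1 − P(N ≤ 3) ≈ 0.5762.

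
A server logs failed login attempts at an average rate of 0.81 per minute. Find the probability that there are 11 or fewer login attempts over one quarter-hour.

Over the interval, μ = 0.81 × 15 = 12.15 (a quarter-hour = 15 minutes).
P(N ≤ 11) = Σ_{j=0}^{11} e^(−μ) μ^j/j! ≈ 0.4446.

0.4446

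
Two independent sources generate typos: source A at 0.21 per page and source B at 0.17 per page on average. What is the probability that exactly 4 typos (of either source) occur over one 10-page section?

0.1944

Independent Poisson processes superpose: combined rate λ = 0.21 + 0.17 = 0.38 per page.
Over the interval, μ = 0.38 × 10 = 3.8 (a 10-page section = 10 pages).
P(N = 4) = e^(−3.8) · 3.8^4/4! ≈ 0.1944.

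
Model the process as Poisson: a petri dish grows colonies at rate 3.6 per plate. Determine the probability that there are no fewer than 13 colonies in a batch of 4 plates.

Over the interval, μ = 3.6 × 4 = 14.4 (a batch of 4 plates = 4 plates).
P(N ≥ 13) = 1 − P(N ≤ 12) = 1 − Σ_{j=0}^{12} e^(−μ) μ^j/j! ≈ 0.6797.

0.6797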